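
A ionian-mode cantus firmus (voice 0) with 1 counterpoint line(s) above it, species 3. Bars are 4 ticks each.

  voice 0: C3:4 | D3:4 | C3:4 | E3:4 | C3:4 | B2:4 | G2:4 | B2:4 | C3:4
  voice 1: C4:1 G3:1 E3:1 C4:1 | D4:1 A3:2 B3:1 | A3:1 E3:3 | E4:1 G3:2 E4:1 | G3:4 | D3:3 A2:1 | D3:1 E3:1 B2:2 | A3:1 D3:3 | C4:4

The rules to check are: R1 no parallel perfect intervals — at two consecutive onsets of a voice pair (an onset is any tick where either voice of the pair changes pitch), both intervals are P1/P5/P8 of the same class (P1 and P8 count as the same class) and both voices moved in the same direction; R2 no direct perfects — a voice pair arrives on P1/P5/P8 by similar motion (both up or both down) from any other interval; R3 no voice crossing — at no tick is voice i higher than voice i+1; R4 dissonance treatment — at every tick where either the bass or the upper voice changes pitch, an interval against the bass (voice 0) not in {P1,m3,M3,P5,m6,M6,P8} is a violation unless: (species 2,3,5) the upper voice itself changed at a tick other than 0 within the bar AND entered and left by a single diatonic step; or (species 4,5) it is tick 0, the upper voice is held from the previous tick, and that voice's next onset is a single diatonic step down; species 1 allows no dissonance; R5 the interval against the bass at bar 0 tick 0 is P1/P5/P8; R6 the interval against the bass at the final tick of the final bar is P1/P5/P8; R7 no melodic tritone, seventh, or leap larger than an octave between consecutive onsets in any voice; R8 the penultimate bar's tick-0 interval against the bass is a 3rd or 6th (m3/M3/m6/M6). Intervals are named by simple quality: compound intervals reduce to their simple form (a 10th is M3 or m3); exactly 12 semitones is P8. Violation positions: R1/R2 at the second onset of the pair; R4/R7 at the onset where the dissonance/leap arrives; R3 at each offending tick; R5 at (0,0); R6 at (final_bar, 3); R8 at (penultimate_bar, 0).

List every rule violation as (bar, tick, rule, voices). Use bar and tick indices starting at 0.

(1, 0, R1, (0, 1))
(3, 0, R2, (0, 1))
(4, 0, R2, (0, 1))
(5, 3, R3, (0, 1))
(5, 3, R4, (0, 1))
(7, 0, R4, (0, 1))
(7, 0, R7, (1,))
(7, 0, R8, (0, 1))
(8, 0, R2, (0, 1))
(8, 0, R7, (1,))

bar 0: v0=C3 v1=C4 downbeat P8
bar 1: v0=D3 v1=D4 downbeat P8
bar 2: v0=C3 v1=A3 downbeat M6
bar 3: v0=E3 v1=E4 downbeat P8
bar 4: v0=C3 v1=G3 downbeat P5
bar 5: v0=B2 v1=D3 downbeat m3
bar 6: v0=G2 v1=D3 downbeat P5
bar 7: v0=B2 v1=A3 downbeat m7
bar 8: v0=C3 v1=C4 downbeat P8
  -> R1 @ bar 1 tick 0 v(0, 1): C3/C4 P8 -> D3/D4 P8 similar
  -> R2 @ bar 3 tick 0 v(0, 1): C3/E3 M3 -> E3/E4 P8 similar
  -> R2 @ bar 4 tick 0 v(0, 1): E3/E4 P8 -> C3/G3 P5 similar
  -> R3 @ bar 5 tick 3 v(0, 1): B2 above A2
  -> R4 @ bar 5 tick 3 v(0, 1): B2/A2 M2 untreated
  -> R4 @ bar 7 tick 0 v(0, 1): B2/A3 m7 untreated
  -> R7 @ bar 7 tick 0 v(1,): B2->A3 leap 10st
  -> R8 @ bar 7 tick 0 v(0, 1): penult m7 not 3rd/6th
  -> R2 @ bar 8 tick 0 v(0, 1): B2/D3 m3 -> C3/C4 P8 similar
  -> R7 @ bar 8 tick 0 v(1,): D3->C4 leap 10st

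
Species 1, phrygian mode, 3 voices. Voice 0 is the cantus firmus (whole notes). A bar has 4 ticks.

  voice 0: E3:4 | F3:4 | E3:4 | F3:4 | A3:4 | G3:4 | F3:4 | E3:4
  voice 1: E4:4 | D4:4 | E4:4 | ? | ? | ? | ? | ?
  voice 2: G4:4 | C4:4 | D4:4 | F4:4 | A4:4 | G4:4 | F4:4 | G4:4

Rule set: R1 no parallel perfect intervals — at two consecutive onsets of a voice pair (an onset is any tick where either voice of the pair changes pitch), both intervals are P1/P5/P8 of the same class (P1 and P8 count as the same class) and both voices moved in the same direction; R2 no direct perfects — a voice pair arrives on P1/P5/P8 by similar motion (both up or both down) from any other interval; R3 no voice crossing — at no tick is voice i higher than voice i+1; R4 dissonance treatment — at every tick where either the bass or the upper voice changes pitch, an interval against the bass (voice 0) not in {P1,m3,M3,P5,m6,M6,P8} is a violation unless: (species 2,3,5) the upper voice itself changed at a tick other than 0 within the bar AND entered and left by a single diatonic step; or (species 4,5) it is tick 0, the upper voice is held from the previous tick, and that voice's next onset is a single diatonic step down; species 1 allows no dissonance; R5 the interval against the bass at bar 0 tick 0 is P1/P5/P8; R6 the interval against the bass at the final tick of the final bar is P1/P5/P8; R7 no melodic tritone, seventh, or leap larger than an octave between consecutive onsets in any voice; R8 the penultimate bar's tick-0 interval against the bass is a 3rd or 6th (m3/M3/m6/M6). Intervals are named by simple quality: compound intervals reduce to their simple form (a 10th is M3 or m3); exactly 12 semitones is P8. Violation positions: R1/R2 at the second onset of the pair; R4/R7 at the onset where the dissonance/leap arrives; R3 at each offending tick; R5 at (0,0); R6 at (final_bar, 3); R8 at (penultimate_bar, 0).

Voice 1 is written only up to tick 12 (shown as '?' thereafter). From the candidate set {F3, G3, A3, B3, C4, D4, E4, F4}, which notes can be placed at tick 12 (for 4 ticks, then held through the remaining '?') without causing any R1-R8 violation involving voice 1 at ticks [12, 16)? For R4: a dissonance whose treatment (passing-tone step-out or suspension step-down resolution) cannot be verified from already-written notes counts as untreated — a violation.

{A3, C4, D4}

F3: violates R7
G3: violates R4
A3: legal
B3: violates R4
C4: legal
D4: legal
E4: violates R4
F4: violates R1,R2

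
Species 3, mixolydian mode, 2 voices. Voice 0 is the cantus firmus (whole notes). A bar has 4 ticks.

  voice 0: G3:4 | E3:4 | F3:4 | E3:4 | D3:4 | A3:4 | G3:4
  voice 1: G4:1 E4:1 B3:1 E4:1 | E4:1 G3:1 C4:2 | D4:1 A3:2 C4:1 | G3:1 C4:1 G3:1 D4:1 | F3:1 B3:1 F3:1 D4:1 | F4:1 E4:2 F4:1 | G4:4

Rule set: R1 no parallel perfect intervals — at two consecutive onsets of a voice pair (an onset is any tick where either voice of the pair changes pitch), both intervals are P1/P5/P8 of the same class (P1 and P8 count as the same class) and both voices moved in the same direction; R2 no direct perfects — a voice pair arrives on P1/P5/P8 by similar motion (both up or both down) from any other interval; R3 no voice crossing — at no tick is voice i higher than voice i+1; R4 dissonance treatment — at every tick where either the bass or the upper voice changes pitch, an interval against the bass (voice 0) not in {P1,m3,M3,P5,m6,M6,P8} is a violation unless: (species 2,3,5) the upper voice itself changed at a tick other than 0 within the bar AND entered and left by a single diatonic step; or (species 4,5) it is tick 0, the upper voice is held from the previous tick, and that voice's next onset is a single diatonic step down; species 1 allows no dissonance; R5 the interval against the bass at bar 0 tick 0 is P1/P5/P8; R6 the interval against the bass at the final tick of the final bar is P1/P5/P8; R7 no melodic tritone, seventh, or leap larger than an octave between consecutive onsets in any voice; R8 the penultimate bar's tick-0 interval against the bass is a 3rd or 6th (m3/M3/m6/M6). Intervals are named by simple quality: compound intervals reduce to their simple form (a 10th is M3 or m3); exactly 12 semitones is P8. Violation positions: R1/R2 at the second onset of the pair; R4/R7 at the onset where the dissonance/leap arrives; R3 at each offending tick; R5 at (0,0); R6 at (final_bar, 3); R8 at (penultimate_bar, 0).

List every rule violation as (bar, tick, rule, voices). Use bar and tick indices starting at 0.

(3, 3, R4, (0, 1))
(4, 1, R7, (1,))
(4, 2, R7, (1,))

bar 0: v0=G3 v1=G4 downbeat P8
bar 1: v0=E3 v1=E4 downbeat P8
bar 2: v0=F3 v1=D4 downbeat M6
bar 3: v0=E3 v1=G3 downbeat m3
bar 4: v0=D3 v1=F3 downbeat m3
bar 5: v0=A3 v1=F4 downbeat m6
bar 6: v0=G3 v1=G4 downbeat P8
  -> R4 @ bar 3 tick 3 v(0, 1): E3/D4 m7 untreated
  -> R7 @ bar 4 tick 1 v(1,): F3->B3 leap 6st
  -> R7 @ bar 4 tick 2 v(1,): B3->F3 leap 6st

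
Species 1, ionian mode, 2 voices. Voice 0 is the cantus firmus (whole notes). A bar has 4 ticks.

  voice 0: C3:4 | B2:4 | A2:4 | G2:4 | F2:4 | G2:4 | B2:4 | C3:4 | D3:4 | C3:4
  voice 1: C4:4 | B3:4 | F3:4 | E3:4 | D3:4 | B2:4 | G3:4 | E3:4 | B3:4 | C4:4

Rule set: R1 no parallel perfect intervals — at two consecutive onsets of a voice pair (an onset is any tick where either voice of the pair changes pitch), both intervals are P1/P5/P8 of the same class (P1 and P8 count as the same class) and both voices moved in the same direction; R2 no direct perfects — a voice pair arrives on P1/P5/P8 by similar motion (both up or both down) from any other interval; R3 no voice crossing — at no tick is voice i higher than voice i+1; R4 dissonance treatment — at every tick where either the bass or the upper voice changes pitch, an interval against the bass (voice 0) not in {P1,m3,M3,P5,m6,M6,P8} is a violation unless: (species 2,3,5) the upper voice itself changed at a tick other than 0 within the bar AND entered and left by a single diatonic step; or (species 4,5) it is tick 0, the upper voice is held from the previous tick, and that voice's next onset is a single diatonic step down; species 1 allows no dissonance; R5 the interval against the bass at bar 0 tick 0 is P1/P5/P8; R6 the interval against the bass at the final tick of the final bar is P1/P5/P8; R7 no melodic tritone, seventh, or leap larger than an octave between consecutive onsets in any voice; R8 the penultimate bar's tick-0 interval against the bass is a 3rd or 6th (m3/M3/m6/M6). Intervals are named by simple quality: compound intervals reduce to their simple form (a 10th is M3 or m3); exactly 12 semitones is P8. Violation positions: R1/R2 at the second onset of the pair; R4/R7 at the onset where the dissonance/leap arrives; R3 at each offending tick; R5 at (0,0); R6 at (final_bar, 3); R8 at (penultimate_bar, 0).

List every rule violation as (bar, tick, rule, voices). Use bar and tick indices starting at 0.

bar 0: v0=C3 v1=C4 downbeat P8
bar 1: v0=B2 v1=B3 downbeat P8
bar 2: v0=A2 v1=F3 downbeat m6
bar 3: v0=G2 v1=E3 downbeat M6
bar 4: v0=F2 v1=D3 downbeat M6
bar 5: v0=G2 v1=B2 downbeat M3
bar 6: v0=B2 v1=G3 downbeat m6
bar 7: v0=C3 v1=E3 downbeat M3
bar 8: v0=D3 v1=B3 downbeat M6
bar 9: v0=C3 v1=C4 downbeat P8
  -> R1 @ bar 1 tick 0 v(0, 1): C3/C4 P8 -> B2/B3 P8 similar
  -> R7 @ bar 2 tick 0 v(1,): B3->F3 leap 6st

(1, 0, R1, (0, 1))
(2, 0, R7, (1,))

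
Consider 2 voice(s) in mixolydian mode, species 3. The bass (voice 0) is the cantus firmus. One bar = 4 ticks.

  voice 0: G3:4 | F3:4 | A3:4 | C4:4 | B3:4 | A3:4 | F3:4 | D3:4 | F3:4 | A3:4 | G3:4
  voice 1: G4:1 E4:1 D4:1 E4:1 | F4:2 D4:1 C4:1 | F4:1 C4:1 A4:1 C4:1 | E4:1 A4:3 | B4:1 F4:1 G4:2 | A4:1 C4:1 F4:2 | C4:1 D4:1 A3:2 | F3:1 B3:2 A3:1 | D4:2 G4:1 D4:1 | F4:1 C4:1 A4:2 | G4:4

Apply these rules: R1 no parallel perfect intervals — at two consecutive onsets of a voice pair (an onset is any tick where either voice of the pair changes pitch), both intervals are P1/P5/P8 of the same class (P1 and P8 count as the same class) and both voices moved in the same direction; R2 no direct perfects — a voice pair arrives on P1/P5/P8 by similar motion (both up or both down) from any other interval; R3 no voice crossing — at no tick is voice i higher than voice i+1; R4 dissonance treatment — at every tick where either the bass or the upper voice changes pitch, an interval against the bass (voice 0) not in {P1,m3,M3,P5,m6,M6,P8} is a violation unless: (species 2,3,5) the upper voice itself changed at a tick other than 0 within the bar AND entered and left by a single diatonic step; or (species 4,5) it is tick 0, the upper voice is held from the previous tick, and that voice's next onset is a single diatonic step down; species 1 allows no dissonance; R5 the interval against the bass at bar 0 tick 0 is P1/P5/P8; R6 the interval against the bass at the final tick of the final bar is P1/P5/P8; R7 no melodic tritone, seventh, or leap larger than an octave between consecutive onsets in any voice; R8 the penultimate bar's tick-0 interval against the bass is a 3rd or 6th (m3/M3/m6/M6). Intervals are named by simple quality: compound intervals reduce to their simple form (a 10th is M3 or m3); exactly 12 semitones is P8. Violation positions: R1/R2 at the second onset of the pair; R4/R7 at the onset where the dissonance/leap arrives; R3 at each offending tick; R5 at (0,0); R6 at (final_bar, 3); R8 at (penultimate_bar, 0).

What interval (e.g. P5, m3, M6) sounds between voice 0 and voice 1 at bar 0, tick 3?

M6

voice 0=G3 voice 1=E4 -> M6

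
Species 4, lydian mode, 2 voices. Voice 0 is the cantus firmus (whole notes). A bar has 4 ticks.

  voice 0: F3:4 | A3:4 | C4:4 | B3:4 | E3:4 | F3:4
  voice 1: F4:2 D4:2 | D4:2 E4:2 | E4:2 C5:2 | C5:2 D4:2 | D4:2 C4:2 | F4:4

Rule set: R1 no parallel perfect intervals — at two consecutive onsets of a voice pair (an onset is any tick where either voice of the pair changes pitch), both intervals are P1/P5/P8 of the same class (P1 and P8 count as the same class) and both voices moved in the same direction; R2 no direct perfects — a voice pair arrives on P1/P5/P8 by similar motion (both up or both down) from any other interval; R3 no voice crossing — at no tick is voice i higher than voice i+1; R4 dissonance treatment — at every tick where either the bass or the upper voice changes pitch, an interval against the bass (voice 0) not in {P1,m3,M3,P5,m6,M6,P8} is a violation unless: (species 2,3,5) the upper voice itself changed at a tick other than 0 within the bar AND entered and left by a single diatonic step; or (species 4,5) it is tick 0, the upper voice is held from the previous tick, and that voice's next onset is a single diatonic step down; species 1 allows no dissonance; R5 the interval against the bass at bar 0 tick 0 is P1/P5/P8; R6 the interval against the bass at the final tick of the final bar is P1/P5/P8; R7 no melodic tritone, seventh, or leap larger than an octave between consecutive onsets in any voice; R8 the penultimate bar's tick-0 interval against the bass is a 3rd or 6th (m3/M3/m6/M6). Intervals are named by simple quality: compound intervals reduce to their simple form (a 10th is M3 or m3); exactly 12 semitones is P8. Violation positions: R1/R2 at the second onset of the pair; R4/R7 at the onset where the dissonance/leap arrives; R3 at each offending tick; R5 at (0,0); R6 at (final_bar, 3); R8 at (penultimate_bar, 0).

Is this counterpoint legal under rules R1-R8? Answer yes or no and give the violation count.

bar 0: v0=F3 v1=F4 (P8)
bar 1: v0=A3 v1=D4 (P4)
bar 2: v0=C4 v1=E4 (M3)
bar 3: v0=B3 v1=C5 (m2)
bar 4: v0=E3 v1=D4 (m7)
bar 5: v0=F3 v1=F4 (P8)
  R4 @ bar1.0: A3/D4 P4 untreated
  R4 @ bar3.0: B3/C5 m2 untreated
  R7 @ bar3.2: C5->D4 leap 10st
  R8 @ bar4.0: penult m7 not 3rd/6th
  R2 @ bar5.0: E3/C4 m6 -> F3/F4 P8 similar

No (5 violations)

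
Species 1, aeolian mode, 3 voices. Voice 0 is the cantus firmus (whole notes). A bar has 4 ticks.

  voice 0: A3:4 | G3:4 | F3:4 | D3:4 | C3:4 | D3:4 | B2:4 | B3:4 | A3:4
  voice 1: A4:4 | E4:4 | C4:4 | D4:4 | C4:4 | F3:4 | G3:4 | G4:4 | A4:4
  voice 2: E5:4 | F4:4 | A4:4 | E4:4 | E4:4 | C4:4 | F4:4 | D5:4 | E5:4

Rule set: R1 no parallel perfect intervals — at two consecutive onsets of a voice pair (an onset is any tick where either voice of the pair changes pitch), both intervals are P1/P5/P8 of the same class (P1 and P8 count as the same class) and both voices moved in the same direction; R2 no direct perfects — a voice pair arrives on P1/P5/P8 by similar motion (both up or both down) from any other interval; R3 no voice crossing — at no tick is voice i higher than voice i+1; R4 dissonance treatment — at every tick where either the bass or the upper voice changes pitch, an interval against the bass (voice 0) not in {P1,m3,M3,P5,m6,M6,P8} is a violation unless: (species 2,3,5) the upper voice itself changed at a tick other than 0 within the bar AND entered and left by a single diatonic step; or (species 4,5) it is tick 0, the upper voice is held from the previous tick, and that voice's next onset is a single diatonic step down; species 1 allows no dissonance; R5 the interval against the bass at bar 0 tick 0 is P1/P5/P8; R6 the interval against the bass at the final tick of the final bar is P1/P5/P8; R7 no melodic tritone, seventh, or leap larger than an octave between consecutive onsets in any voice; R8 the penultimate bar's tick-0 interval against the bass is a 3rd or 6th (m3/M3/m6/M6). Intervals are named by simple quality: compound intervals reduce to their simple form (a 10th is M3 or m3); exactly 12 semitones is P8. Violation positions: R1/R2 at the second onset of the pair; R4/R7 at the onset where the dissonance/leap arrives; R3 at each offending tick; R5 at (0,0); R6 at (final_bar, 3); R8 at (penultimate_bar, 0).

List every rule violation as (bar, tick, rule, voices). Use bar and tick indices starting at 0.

bar 0: v0=A3 v1=A4 v2=E5 downbeat P5
bar 1: v0=G3 v1=E4 v2=F4 downbeat m7
bar 2: v0=F3 v1=C4 v2=A4 downbeat M3
bar 3: v0=D3 v1=D4 v2=E4 downbeat M2
bar 4: v0=C3 v1=C4 v2=E4 downbeat M3
bar 5: v0=D3 v1=F3 v2=C4 downbeat m7
bar 6: v0=B2 v1=G3 v2=F4 downbeat TT
bar 7: v0=B3 v1=G4 v2=D5 downbeat m3
bar 8: v0=A3 v1=A4 v2=E5 downbeat P5
  -> R4 @ bar 1 tick 0 v(0, 2): G3/F4 m7 untreated
  -> R7 @ bar 1 tick 0 v(2,): E5->F4 leap 11st
  -> R2 @ bar 2 tick 0 v(0, 1): G3/E4 M6 -> F3/C4 P5 similar
  -> R4 @ bar 3 tick 0 v(0, 2): D3/E4 M2 untreated
  -> R1 @ bar 4 tick 0 v(0, 1): D3/D4 P8 -> C3/C4 P8 similar
  -> R2 @ bar 5 tick 0 v(1, 2): C4/E4 M3 -> F3/C4 P5 similar
  -> R4 @ bar 5 tick 0 v(0, 2): D3/C4 m7 untreated
  -> R4 @ bar 6 tick 0 v(0, 2): B2/F4 TT untreated
  -> R2 @ bar 7 tick 0 v(1, 2): G3/F4 m7 -> G4/D5 P5 similar
  -> R1 @ bar 8 tick 0 v(1, 2): G4/D5 P5 -> A4/E5 P5 similar

(1, 0, R4, (0, 2))
(1, 0, R7, (2,))
(2, 0, R2, (0, 1))
(3, 0, R4, (0, 2))
(4, 0, R1, (0, 1))
(5, 0, R2, (1, 2))
(5, 0, R4, (0, 2))
(6, 0, R4, (0, 2))
(7, 0, R2, (1, 2))
(8, 0, R1, (1, 2))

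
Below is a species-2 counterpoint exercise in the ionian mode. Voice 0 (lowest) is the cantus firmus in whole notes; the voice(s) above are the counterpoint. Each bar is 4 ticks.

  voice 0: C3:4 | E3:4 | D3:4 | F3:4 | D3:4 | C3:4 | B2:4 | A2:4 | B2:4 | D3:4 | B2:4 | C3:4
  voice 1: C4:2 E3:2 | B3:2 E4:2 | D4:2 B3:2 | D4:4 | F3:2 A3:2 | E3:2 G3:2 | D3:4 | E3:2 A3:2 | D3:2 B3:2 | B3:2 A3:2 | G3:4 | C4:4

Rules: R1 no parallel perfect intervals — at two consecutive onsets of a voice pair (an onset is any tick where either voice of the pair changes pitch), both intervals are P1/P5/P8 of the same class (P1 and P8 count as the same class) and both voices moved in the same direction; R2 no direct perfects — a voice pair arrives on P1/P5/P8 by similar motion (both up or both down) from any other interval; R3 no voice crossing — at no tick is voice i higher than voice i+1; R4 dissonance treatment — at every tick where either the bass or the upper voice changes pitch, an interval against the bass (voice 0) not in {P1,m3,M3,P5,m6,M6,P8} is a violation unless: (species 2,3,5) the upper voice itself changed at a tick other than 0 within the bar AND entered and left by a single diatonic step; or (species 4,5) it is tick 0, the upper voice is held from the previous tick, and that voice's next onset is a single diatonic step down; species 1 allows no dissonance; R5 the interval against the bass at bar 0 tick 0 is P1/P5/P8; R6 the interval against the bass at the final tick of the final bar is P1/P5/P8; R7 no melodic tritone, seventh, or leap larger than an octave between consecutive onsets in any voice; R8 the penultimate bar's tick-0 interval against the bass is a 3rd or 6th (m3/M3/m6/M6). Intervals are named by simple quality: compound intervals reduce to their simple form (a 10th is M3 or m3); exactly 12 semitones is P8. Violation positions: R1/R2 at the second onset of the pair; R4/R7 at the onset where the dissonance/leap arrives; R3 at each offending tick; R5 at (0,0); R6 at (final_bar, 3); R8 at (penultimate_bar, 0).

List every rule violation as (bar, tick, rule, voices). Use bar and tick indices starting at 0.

(1, 0, R2, (0, 1))
(2, 0, R1, (0, 1))
(11, 0, R2, (0, 1))

bar 0: v0=C3 v1=C4 downbeat P8
bar 1: v0=E3 v1=B3 downbeat P5
bar 2: v0=D3 v1=D4 downbeat P8
bar 3: v0=F3 v1=D4 downbeat M6
bar 4: v0=D3 v1=F3 downbeat m3
bar 5: v0=C3 v1=E3 downbeat M3
bar 6: v0=B2 v1=D3 downbeat m3
bar 7: v0=A2 v1=E3 downbeat P5
bar 8: v0=B2 v1=D3 downbeat m3
bar 9: v0=D3 v1=B3 downbeat M6
bar 10: v0=B2 v1=G3 downbeat m6
bar 11: v0=C3 v1=C4 downbeat P8
  -> R2 @ bar 1 tick 0 v(0, 1): C3/E3 M3 -> E3/B3 P5 similar
  -> R1 @ bar 2 tick 0 v(0, 1): E3/E4 P8 -> D3/D4 P8 similar
  -> R2 @ bar 11 tick 0 v(0, 1): B2/G3 m6 -> C3/C4 P8 similar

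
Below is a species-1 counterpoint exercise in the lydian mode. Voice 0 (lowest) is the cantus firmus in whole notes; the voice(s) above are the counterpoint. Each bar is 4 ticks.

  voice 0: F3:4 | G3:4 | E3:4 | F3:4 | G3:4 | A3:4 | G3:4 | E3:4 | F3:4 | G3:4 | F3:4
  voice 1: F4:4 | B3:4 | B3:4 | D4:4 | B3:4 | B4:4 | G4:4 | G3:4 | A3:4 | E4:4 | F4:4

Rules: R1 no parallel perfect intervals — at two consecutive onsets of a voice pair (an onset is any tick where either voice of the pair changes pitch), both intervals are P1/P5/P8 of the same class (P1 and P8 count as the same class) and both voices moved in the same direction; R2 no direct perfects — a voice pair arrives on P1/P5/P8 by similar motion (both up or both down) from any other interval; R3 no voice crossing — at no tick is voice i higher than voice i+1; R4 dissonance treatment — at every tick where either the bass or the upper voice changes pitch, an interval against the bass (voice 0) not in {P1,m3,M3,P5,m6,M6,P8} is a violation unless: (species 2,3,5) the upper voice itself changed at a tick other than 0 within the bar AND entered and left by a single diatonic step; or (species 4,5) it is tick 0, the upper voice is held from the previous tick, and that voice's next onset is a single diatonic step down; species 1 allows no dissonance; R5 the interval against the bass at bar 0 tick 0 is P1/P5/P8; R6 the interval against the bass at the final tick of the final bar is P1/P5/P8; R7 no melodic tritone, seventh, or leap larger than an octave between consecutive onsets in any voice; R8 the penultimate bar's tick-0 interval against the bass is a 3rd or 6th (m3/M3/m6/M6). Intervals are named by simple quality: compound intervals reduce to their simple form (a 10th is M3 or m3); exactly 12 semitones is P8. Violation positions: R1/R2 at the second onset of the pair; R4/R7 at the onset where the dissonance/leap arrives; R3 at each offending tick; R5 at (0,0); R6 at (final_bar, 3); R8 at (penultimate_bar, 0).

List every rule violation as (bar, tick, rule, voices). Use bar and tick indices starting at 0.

bar 0: v0=F3 v1=F4 downbeat P8
bar 1: v0=G3 v1=B3 downbeat M3
bar 2: v0=E3 v1=B3 downbeat P5
bar 3: v0=F3 v1=D4 downbeat M6
bar 4: v0=G3 v1=B3 downbeat M3
bar 5: v0=A3 v1=B4 downbeat M2
bar 6: v0=G3 v1=G4 downbeat P8
bar 7: v0=E3 v1=G3 downbeat m3
bar 8: v0=F3 v1=A3 downbeat M3
bar 9: v0=G3 v1=E4 downbeat M6
bar 10: v0=F3 v1=F4 downbeat P8
  -> R7 @ bar 1 tick 0 v(1,): F4->B3 leap 6st
  -> R4 @ bar 5 tick 0 v(0, 1): A3/B4 M2 untreated
  -> R2 @ bar 6 tick 0 v(0, 1): A3/B4 M2 -> G3/G4 P8 similar

(1, 0, R7, (1,))
(5, 0, R4, (0, 1))
(6, 0, R2, (0, 1))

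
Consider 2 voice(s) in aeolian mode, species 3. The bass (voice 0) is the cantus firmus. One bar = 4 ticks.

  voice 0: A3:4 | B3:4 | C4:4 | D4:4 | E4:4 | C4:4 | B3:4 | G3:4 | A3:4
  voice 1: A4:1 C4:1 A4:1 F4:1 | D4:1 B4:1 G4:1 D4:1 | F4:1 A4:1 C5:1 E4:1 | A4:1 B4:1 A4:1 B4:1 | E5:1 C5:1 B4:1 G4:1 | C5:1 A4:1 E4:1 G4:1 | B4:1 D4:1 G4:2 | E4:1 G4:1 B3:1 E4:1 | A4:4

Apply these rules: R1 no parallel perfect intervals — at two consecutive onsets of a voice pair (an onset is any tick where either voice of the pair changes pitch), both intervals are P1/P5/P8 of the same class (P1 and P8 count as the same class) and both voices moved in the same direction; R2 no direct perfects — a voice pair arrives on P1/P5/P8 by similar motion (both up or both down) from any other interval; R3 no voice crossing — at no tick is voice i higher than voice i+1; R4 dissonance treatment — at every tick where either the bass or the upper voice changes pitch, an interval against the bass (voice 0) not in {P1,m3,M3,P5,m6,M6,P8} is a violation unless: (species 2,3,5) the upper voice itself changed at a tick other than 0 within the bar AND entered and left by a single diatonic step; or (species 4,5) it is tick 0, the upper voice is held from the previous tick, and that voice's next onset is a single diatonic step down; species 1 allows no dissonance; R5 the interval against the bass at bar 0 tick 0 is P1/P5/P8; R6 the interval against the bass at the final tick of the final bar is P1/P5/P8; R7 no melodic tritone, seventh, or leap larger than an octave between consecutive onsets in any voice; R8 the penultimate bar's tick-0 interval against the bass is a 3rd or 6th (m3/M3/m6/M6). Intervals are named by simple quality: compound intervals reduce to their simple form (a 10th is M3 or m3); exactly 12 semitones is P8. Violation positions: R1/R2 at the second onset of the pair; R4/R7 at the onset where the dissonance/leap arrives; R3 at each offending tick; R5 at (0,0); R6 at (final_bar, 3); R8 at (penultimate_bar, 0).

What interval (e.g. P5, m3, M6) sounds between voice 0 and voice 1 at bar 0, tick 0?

voice 0=A3 voice 1=A4 -> P8

P8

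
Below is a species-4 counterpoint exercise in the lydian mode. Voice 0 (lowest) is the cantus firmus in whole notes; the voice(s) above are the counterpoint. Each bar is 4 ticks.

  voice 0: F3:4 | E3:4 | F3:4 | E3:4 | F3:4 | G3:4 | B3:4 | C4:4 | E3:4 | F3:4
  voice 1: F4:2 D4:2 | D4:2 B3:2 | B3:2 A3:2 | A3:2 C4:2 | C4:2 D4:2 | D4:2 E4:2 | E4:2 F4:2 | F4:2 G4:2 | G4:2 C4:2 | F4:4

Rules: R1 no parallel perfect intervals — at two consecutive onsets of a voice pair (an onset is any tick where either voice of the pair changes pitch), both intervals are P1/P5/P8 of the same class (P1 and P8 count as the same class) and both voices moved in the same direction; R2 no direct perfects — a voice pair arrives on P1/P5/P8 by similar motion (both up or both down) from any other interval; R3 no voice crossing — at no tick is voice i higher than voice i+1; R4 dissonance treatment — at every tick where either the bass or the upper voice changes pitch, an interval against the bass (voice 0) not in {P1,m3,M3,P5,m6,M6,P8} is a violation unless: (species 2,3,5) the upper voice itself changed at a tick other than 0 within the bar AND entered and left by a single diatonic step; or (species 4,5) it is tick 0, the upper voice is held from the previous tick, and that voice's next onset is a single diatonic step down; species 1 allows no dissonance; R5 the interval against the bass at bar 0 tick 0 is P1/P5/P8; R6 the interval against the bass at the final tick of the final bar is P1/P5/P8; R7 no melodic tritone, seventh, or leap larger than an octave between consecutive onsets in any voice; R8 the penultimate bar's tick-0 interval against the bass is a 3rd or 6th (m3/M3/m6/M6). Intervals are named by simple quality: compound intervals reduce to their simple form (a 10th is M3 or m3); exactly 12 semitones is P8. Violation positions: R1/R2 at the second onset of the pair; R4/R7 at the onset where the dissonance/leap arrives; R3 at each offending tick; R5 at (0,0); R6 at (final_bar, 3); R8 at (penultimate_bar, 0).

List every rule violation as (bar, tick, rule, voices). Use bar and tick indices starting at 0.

bar 0: v0=F3 v1=F4 downbeat P8
bar 1: v0=E3 v1=D4 downbeat m7
bar 2: v0=F3 v1=B3 downbeat TT
bar 3: v0=E3 v1=A3 downbeat P4
bar 4: v0=F3 v1=C4 downbeat P5
bar 5: v0=G3 v1=D4 downbeat P5
bar 6: v0=B3 v1=E4 downbeat P4
bar 7: v0=C4 v1=F4 downbeat P4
bar 8: v0=E3 v1=G4 downbeat m3
bar 9: v0=F3 v1=F4 downbeat P8
  -> R4 @ bar 1 tick 0 v(0, 1): E3/D4 m7 untreated
  -> R4 @ bar 3 tick 0 v(0, 1): E3/A3 P4 untreated
  -> R4 @ bar 6 tick 0 v(0, 1): B3/E4 P4 untreated
  -> R4 @ bar 6 tick 2 v(0, 1): B3/F4 TT untreated
  -> R4 @ bar 7 tick 0 v(0, 1): C4/F4 P4 untreated
  -> R2 @ bar 9 tick 0 v(0, 1): E3/C4 m6 -> F3/F4 P8 similar

(1, 0, R4, (0, 1))
(3, 0, R4, (0, 1))
(6, 0, R4, (0, 1))
(6, 2, R4, (0, 1))
(7, 0, R4, (0, 1))
(9, 0, R2, (0, 1))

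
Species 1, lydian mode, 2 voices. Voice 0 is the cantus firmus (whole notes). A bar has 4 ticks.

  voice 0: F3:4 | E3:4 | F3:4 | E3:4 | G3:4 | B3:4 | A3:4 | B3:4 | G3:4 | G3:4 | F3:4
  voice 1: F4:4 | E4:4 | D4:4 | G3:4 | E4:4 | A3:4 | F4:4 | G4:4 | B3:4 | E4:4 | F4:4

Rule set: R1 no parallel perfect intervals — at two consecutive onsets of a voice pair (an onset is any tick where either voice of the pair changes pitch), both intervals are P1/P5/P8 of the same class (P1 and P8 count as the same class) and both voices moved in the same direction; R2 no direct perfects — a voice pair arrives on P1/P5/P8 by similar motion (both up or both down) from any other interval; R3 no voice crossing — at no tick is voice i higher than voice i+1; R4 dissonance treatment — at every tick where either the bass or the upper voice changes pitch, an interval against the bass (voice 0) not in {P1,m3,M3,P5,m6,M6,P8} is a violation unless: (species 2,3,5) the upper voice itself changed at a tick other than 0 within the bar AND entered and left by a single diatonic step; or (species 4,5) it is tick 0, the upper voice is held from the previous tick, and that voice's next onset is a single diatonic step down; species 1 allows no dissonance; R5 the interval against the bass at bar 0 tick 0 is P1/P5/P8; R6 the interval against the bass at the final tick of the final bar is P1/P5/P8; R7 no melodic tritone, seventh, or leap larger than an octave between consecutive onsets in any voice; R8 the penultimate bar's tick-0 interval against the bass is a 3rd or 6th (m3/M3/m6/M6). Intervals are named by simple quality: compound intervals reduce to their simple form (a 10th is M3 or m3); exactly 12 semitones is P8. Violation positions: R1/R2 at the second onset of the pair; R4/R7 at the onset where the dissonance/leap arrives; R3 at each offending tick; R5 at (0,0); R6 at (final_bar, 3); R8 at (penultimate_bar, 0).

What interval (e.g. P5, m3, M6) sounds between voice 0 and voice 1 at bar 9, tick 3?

M6

voice 0=G3 voice 1=E4 -> M6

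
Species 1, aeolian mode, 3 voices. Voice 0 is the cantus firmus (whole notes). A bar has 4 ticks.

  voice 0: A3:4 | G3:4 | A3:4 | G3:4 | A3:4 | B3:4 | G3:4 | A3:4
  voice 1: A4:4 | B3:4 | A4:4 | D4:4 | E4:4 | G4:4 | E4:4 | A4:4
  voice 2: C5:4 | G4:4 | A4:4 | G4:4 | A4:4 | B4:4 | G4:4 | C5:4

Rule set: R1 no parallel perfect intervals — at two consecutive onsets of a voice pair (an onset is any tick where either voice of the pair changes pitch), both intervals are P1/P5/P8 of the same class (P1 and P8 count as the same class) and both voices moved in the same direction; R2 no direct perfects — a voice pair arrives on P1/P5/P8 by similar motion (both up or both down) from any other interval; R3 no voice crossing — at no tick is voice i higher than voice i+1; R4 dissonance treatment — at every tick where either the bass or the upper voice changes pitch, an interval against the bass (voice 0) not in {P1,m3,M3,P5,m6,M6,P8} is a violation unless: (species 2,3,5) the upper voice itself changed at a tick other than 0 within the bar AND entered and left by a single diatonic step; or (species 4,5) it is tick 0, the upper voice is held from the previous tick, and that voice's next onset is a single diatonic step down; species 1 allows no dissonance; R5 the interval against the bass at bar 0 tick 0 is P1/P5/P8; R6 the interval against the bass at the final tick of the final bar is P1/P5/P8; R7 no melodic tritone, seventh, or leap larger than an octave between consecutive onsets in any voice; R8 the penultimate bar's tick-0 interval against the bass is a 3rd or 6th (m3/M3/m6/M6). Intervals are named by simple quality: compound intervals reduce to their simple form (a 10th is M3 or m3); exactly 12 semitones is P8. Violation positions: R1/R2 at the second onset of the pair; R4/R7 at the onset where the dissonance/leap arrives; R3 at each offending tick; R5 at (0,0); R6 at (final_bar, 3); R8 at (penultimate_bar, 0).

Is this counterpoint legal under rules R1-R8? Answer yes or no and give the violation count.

No (16 violations)

bar 0: v0=A3 v1=A4 v2=C5 (m3)
bar 1: v0=G3 v1=B3 v2=G4 (P8)
bar 2: v0=A3 v1=A4 v2=A4 (P8)
bar 3: v0=G3 v1=D4 v2=G4 (P8)
bar 4: v0=A3 v1=E4 v2=A4 (P8)
bar 5: v0=B3 v1=G4 v2=B4 (P8)
bar 6: v0=G3 v1=E4 v2=G4 (P8)
bar 7: v0=A3 v1=A4 v2=C5 (m3)
  R5 @ bar0.0: opens on m3
  R2 @ bar1.0: A3/C5 m3 -> G3/G4 P8 similar
  R7 @ bar1.0: A4->B3 leap 10st
  R1 @ bar2.0: G3/G4 P8 -> A3/A4 P8 similar
  R2 @ bar2.0: G3/B3 M3 -> A3/A4 P8 similar
  R2 @ bar2.0: B3/G4 m6 -> A4/A4 P1 similar
  R7 @ bar2.0: B3->A4 leap 10st
  R1 @ bar3.0: A3/A4 P8 -> G3/G4 P8 similar
  R2 @ bar3.0: A3/A4 P8 -> G3/D4 P5 similar
  R1 @ bar4.0: G3/D4 P5 -> A3/E4 P5 similar
  R1 @ bar4.0: G3/G4 P8 -> A3/A4 P8 similar
  R1 @ bar5.0: A3/A4 P8 -> B3/B4 P8 similar
  R1 @ bar6.0: B3/B4 P8 -> G3/G4 P8 similar
  R8 @ bar6.0: penult P8 not 3rd/6th
  R2 @ bar7.0: G3/E4 M6 -> A3/A4 P8 similar
  R6 @ bar7.3: closes on m3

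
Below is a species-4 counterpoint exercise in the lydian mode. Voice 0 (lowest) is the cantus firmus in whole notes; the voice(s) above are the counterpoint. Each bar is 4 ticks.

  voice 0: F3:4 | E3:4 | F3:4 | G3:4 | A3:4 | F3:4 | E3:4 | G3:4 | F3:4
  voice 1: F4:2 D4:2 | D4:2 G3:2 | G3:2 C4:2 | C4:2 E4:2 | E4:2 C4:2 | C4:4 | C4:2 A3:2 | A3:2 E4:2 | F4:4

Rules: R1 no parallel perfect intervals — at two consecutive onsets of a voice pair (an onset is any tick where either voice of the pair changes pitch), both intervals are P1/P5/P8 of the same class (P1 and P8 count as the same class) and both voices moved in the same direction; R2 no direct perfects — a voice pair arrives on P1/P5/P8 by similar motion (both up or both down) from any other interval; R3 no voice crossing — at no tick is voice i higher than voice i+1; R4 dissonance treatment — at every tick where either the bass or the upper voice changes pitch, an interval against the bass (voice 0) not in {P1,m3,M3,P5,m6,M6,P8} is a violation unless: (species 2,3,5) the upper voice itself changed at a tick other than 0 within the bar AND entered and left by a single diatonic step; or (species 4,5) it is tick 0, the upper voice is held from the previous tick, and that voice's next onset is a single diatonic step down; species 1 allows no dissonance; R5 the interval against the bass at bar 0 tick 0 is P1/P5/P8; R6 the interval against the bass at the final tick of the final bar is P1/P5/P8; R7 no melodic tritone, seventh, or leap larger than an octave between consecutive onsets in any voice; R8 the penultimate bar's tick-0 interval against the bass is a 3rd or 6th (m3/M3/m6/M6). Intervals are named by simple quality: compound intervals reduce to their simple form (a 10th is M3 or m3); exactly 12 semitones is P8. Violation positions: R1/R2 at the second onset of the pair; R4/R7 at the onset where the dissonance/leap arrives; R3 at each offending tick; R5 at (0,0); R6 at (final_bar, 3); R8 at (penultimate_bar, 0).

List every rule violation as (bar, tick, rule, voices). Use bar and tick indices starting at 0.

(1, 0, R4, (0, 1))
(2, 0, R4, (0, 1))
(3, 0, R4, (0, 1))
(6, 2, R4, (0, 1))
(7, 0, R4, (0, 1))
(7, 0, R8, (0, 1))

bar 0: v0=F3 v1=F4 downbeat P8
bar 1: v0=E3 v1=D4 downbeat m7
bar 2: v0=F3 v1=G3 downbeat M2
bar 3: v0=G3 v1=C4 downbeat P4
bar 4: v0=A3 v1=E4 downbeat P5
bar 5: v0=F3 v1=C4 downbeat P5
bar 6: v0=E3 v1=C4 downbeat m6
bar 7: v0=G3 v1=A3 downbeat M2
bar 8: v0=F3 v1=F4 downbeat P8
  -> R4 @ bar 1 tick 0 v(0, 1): E3/D4 m7 untreated
  -> R4 @ bar 2 tick 0 v(0, 1): F3/G3 M2 untreated
  -> R4 @ bar 3 tick 0 v(0, 1): G3/C4 P4 untreated
  -> R4 @ bar 6 tick 2 v(0, 1): E3/A3 P4 untreated
  -> R4 @ bar 7 tick 0 v(0, 1): G3/A3 M2 untreated
  -> R8 @ bar 7 tick 0 v(0, 1): penult M2 not 3rd/6th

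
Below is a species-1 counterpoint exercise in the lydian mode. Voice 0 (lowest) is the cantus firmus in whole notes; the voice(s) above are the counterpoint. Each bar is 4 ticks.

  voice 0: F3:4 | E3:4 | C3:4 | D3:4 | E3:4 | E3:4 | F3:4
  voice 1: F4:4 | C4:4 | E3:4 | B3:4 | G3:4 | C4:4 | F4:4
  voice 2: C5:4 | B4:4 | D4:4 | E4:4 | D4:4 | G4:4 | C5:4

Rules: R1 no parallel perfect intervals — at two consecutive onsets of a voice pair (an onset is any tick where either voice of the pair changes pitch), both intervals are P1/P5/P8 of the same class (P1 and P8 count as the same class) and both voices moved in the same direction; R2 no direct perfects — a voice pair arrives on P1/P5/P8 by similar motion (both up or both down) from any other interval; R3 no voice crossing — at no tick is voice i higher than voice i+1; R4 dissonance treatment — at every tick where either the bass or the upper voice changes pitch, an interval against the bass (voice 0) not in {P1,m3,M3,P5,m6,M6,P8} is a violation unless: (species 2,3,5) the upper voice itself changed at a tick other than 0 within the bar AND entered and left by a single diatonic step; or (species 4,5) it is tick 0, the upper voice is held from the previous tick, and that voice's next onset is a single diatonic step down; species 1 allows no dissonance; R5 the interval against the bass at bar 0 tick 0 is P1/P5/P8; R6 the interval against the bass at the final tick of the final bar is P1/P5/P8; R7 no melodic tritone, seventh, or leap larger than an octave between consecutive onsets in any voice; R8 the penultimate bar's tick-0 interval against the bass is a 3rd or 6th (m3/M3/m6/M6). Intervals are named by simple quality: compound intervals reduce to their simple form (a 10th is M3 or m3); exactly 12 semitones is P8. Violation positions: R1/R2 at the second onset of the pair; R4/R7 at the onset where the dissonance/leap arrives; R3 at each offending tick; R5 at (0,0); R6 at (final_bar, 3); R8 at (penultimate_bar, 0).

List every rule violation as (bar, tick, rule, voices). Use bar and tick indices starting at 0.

(1, 0, R1, (0, 2))
(2, 0, R4, (0, 2))
(3, 0, R4, (0, 2))
(4, 0, R2, (1, 2))
(4, 0, R4, (0, 2))
(5, 0, R1, (1, 2))
(6, 0, R1, (1, 2))
(6, 0, R2, (0, 1))
(6, 0, R2, (0, 2))

bar 0: v0=F3 v1=F4 v2=C5 downbeat P5
bar 1: v0=E3 v1=C4 v2=B4 downbeat P5
bar 2: v0=C3 v1=E3 v2=D4 downbeat M2
bar 3: v0=D3 v1=B3 v2=E4 downbeat M2
bar 4: v0=E3 v1=G3 v2=D4 downbeat m7
bar 5: v0=E3 v1=C4 v2=G4 downbeat m3
bar 6: v0=F3 v1=F4 v2=C5 downbeat P5
  -> R1 @ bar 1 tick 0 v(0, 2): F3/C5 P5 -> E3/B4 P5 similar
  -> R4 @ bar 2 tick 0 v(0, 2): C3/D4 M2 untreated
  -> R4 @ bar 3 tick 0 v(0, 2): D3/E4 M2 untreated
  -> R2 @ bar 4 tick 0 v(1, 2): B3/E4 P4 -> G3/D4 P5 similar
  -> R4 @ bar 4 tick 0 v(0, 2): E3/D4 m7 untreated
  -> R1 @ bar 5 tick 0 v(1, 2): G3/D4 P5 -> C4/G4 P5 similar
  -> R1 @ bar 6 tick 0 v(1, 2): C4/G4 P5 -> F4/C5 P5 similar
  -> R2 @ bar 6 tick 0 v(0, 1): E3/C4 m6 -> F3/F4 P8 similar
  -> R2 @ bar 6 tick 0 v(0, 2): E3/G4 m3 -> F3/C5 P5 similar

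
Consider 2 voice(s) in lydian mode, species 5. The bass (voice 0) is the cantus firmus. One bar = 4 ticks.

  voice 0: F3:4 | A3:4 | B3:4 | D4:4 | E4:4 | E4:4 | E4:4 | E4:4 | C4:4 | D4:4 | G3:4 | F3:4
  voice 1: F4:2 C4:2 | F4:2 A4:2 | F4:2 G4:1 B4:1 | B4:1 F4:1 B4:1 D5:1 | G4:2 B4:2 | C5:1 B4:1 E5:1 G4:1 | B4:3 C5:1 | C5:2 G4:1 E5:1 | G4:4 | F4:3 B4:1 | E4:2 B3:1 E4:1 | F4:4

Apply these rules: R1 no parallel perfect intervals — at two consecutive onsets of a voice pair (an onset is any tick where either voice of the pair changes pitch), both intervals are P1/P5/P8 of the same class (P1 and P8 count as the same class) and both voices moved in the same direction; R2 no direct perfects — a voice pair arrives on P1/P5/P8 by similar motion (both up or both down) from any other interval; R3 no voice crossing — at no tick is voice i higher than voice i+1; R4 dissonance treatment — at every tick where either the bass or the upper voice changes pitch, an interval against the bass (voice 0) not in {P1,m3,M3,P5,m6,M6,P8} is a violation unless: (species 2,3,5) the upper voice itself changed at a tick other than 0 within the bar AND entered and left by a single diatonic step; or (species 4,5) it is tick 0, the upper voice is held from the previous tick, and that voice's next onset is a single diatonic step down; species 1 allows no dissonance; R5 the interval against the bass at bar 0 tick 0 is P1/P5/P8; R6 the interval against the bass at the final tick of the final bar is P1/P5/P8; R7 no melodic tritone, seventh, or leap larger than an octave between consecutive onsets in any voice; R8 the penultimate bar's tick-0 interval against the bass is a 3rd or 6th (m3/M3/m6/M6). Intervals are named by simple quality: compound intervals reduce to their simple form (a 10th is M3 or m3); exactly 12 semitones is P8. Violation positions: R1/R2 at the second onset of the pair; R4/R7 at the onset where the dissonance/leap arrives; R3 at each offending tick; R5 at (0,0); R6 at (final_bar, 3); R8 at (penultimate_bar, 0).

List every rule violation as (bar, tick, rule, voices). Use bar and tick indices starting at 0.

bar 0: v0=F3 v1=F4 downbeat P8
bar 1: v0=A3 v1=F4 downbeat m6
bar 2: v0=B3 v1=F4 downbeat TT
bar 3: v0=D4 v1=B4 downbeat M6
bar 4: v0=E4 v1=G4 downbeat m3
bar 5: v0=E4 v1=C5 downbeat m6
bar 6: v0=E4 v1=B4 downbeat P5
bar 7: v0=E4 v1=C5 downbeat m6
bar 8: v0=C4 v1=G4 downbeat P5
bar 9: v0=D4 v1=F4 downbeat m3
bar 10: v0=G3 v1=E4 downbeat M6
bar 11: v0=F3 v1=F4 downbeat P8
  -> R4 @ bar 2 tick 0 v(0, 1): B3/F4 TT untreated
  -> R7 @ bar 3 tick 1 v(1,): B4->F4 leap 6st
  -> R7 @ bar 3 tick 2 v(1,): F4->B4 leap 6st
  -> R2 @ bar 8 tick 0 v(0, 1): E4/E5 P8 -> C4/G4 P5 similar
  -> R7 @ bar 9 tick 3 v(1,): F4->B4 leap 6st

(2, 0, R4, (0, 1))
(3, 1, R7, (1,))
(3, 2, R7, (1,))
(8, 0, R2, (0, 1))
(9, 3, R7, (1,))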